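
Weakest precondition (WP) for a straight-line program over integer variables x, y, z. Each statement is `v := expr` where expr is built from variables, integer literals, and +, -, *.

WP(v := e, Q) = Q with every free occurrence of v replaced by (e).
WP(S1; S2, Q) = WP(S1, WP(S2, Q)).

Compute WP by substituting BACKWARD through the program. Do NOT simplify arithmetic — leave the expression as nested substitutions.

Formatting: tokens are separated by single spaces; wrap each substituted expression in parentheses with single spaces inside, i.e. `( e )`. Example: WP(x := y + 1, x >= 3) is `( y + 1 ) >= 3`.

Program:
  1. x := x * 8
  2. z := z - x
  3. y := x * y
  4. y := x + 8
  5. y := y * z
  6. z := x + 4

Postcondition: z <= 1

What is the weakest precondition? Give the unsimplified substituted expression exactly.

post: z <= 1
stmt 6: z := x + 4  -- replace 1 occurrence(s) of z with (x + 4)
  => ( x + 4 ) <= 1
stmt 5: y := y * z  -- replace 0 occurrence(s) of y with (y * z)
  => ( x + 4 ) <= 1
stmt 4: y := x + 8  -- replace 0 occurrence(s) of y with (x + 8)
  => ( x + 4 ) <= 1
stmt 3: y := x * y  -- replace 0 occurrence(s) of y with (x * y)
  => ( x + 4 ) <= 1
stmt 2: z := z - x  -- replace 0 occurrence(s) of z with (z - x)
  => ( x + 4 ) <= 1
stmt 1: x := x * 8  -- replace 1 occurrence(s) of x with (x * 8)
  => ( ( x * 8 ) + 4 ) <= 1

Answer: ( ( x * 8 ) + 4 ) <= 1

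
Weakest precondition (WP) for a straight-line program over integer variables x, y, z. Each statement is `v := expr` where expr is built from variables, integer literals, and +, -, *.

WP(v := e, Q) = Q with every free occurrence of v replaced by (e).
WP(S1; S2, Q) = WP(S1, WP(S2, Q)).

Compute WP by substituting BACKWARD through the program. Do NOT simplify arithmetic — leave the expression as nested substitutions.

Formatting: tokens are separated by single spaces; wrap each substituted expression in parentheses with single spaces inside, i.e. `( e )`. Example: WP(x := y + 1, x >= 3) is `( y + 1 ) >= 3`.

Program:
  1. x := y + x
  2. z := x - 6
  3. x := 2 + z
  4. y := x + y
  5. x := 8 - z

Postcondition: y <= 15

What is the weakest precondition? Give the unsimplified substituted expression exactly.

Answer: ( ( 2 + ( ( y + x ) - 6 ) ) + y ) <= 15

Derivation:
post: y <= 15
stmt 5: x := 8 - z  -- replace 0 occurrence(s) of x with (8 - z)
  => y <= 15
stmt 4: y := x + y  -- replace 1 occurrence(s) of y with (x + y)
  => ( x + y ) <= 15
stmt 3: x := 2 + z  -- replace 1 occurrence(s) of x with (2 + z)
  => ( ( 2 + z ) + y ) <= 15
stmt 2: z := x - 6  -- replace 1 occurrence(s) of z with (x - 6)
  => ( ( 2 + ( x - 6 ) ) + y ) <= 15
stmt 1: x := y + x  -- replace 1 occurrence(s) of x with (y + x)
  => ( ( 2 + ( ( y + x ) - 6 ) ) + y ) <= 15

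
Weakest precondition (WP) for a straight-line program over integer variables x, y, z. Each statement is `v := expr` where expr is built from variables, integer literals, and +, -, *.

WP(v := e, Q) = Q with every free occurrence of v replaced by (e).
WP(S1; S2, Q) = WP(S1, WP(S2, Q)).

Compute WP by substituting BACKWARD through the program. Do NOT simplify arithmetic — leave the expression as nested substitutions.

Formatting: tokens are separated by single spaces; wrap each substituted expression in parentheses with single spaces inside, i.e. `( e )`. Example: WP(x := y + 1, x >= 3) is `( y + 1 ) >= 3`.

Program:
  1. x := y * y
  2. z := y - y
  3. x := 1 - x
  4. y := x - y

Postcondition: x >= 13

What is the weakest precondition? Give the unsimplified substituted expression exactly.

post: x >= 13
stmt 4: y := x - y  -- replace 0 occurrence(s) of y with (x - y)
  => x >= 13
stmt 3: x := 1 - x  -- replace 1 occurrence(s) of x with (1 - x)
  => ( 1 - x ) >= 13
stmt 2: z := y - y  -- replace 0 occurrence(s) of z with (y - y)
  => ( 1 - x ) >= 13
stmt 1: x := y * y  -- replace 1 occurrence(s) of x with (y * y)
  => ( 1 - ( y * y ) ) >= 13

Answer: ( 1 - ( y * y ) ) >= 13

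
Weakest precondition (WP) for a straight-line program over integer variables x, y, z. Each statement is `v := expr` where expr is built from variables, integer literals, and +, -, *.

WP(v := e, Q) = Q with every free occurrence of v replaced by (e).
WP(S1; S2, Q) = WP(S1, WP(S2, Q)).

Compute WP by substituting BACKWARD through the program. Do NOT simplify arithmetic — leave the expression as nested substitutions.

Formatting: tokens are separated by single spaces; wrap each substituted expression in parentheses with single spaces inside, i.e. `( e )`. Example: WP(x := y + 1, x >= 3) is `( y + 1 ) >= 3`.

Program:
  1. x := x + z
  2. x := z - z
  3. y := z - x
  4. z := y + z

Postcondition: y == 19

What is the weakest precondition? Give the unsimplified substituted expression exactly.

Answer: ( z - ( z - z ) ) == 19

Derivation:
post: y == 19
stmt 4: z := y + z  -- replace 0 occurrence(s) of z with (y + z)
  => y == 19
stmt 3: y := z - x  -- replace 1 occurrence(s) of y with (z - x)
  => ( z - x ) == 19
stmt 2: x := z - z  -- replace 1 occurrence(s) of x with (z - z)
  => ( z - ( z - z ) ) == 19
stmt 1: x := x + z  -- replace 0 occurrence(s) of x with (x + z)
  => ( z - ( z - z ) ) == 19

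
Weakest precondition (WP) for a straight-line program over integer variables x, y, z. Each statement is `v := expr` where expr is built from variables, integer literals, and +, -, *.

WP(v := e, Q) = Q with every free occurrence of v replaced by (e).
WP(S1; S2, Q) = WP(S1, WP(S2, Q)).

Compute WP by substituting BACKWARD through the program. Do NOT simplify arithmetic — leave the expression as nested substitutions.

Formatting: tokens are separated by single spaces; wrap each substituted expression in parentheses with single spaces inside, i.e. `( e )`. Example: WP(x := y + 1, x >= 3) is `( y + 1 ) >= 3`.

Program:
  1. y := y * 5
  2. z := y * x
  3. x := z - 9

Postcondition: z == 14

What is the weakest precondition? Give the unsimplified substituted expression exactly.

Answer: ( ( y * 5 ) * x ) == 14

Derivation:
post: z == 14
stmt 3: x := z - 9  -- replace 0 occurrence(s) of x with (z - 9)
  => z == 14
stmt 2: z := y * x  -- replace 1 occurrence(s) of z with (y * x)
  => ( y * x ) == 14
stmt 1: y := y * 5  -- replace 1 occurrence(s) of y with (y * 5)
  => ( ( y * 5 ) * x ) == 14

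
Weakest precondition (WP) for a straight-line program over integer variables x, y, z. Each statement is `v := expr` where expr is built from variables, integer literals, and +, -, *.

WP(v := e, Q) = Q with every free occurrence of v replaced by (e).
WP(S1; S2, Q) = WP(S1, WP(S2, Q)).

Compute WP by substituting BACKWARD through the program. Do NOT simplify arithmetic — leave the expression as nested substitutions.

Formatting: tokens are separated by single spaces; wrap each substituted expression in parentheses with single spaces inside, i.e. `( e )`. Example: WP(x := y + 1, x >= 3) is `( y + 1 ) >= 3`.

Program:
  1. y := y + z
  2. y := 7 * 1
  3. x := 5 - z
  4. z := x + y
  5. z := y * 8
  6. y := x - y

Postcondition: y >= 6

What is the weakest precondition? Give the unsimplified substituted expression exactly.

Answer: ( ( 5 - z ) - ( 7 * 1 ) ) >= 6

Derivation:
post: y >= 6
stmt 6: y := x - y  -- replace 1 occurrence(s) of y with (x - y)
  => ( x - y ) >= 6
stmt 5: z := y * 8  -- replace 0 occurrence(s) of z with (y * 8)
  => ( x - y ) >= 6
stmt 4: z := x + y  -- replace 0 occurrence(s) of z with (x + y)
  => ( x - y ) >= 6
stmt 3: x := 5 - z  -- replace 1 occurrence(s) of x with (5 - z)
  => ( ( 5 - z ) - y ) >= 6
stmt 2: y := 7 * 1  -- replace 1 occurrence(s) of y with (7 * 1)
  => ( ( 5 - z ) - ( 7 * 1 ) ) >= 6
stmt 1: y := y + z  -- replace 0 occurrence(s) of y with (y + z)
  => ( ( 5 - z ) - ( 7 * 1 ) ) >= 6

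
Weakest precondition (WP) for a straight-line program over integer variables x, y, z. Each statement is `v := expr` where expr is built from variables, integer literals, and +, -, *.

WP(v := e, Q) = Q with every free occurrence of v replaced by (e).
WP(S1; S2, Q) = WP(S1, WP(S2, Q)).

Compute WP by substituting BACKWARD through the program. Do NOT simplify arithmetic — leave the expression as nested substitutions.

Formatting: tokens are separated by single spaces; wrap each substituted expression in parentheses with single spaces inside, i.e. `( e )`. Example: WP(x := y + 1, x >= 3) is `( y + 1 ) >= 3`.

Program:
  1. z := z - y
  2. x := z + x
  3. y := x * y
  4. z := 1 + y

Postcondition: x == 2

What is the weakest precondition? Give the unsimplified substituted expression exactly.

post: x == 2
stmt 4: z := 1 + y  -- replace 0 occurrence(s) of z with (1 + y)
  => x == 2
stmt 3: y := x * y  -- replace 0 occurrence(s) of y with (x * y)
  => x == 2
stmt 2: x := z + x  -- replace 1 occurrence(s) of x with (z + x)
  => ( z + x ) == 2
stmt 1: z := z - y  -- replace 1 occurrence(s) of z with (z - y)
  => ( ( z - y ) + x ) == 2

Answer: ( ( z - y ) + x ) == 2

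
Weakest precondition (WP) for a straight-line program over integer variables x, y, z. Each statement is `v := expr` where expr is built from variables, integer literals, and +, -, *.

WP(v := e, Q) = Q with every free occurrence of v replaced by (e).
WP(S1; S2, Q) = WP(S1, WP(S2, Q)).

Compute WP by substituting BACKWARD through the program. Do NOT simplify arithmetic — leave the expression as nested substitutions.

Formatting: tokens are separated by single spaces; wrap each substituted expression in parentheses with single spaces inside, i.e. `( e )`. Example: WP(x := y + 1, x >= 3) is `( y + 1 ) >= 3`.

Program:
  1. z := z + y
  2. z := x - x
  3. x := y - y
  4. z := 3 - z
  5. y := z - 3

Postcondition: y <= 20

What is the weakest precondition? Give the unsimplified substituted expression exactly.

post: y <= 20
stmt 5: y := z - 3  -- replace 1 occurrence(s) of y with (z - 3)
  => ( z - 3 ) <= 20
stmt 4: z := 3 - z  -- replace 1 occurrence(s) of z with (3 - z)
  => ( ( 3 - z ) - 3 ) <= 20
stmt 3: x := y - y  -- replace 0 occurrence(s) of x with (y - y)
  => ( ( 3 - z ) - 3 ) <= 20
stmt 2: z := x - x  -- replace 1 occurrence(s) of z with (x - x)
  => ( ( 3 - ( x - x ) ) - 3 ) <= 20
stmt 1: z := z + y  -- replace 0 occurrence(s) of z with (z + y)
  => ( ( 3 - ( x - x ) ) - 3 ) <= 20

Answer: ( ( 3 - ( x - x ) ) - 3 ) <= 20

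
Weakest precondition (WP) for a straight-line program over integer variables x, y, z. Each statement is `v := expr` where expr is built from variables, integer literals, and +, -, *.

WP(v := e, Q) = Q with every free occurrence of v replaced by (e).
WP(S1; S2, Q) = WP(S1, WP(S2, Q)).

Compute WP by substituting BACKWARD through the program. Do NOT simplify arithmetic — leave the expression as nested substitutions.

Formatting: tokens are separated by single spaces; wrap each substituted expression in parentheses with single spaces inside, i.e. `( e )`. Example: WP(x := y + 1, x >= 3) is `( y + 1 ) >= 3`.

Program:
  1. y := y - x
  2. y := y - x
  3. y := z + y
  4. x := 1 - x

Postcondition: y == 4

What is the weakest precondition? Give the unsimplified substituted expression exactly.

Answer: ( z + ( ( y - x ) - x ) ) == 4

Derivation:
post: y == 4
stmt 4: x := 1 - x  -- replace 0 occurrence(s) of x with (1 - x)
  => y == 4
stmt 3: y := z + y  -- replace 1 occurrence(s) of y with (z + y)
  => ( z + y ) == 4
stmt 2: y := y - x  -- replace 1 occurrence(s) of y with (y - x)
  => ( z + ( y - x ) ) == 4
stmt 1: y := y - x  -- replace 1 occurrence(s) of y with (y - x)
  => ( z + ( ( y - x ) - x ) ) == 4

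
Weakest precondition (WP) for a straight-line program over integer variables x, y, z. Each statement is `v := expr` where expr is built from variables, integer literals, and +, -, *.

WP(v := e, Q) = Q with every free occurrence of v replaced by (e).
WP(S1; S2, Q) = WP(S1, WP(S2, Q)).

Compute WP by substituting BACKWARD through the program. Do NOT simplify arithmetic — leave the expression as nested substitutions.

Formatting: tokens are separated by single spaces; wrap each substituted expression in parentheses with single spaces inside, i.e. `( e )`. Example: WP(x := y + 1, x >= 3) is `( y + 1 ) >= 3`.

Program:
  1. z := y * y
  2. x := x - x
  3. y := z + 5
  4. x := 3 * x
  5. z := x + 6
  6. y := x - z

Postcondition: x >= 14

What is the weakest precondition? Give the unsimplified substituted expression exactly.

post: x >= 14
stmt 6: y := x - z  -- replace 0 occurrence(s) of y with (x - z)
  => x >= 14
stmt 5: z := x + 6  -- replace 0 occurrence(s) of z with (x + 6)
  => x >= 14
stmt 4: x := 3 * x  -- replace 1 occurrence(s) of x with (3 * x)
  => ( 3 * x ) >= 14
stmt 3: y := z + 5  -- replace 0 occurrence(s) of y with (z + 5)
  => ( 3 * x ) >= 14
stmt 2: x := x - x  -- replace 1 occurrence(s) of x with (x - x)
  => ( 3 * ( x - x ) ) >= 14
stmt 1: z := y * y  -- replace 0 occurrence(s) of z with (y * y)
  => ( 3 * ( x - x ) ) >= 14

Answer: ( 3 * ( x - x ) ) >= 14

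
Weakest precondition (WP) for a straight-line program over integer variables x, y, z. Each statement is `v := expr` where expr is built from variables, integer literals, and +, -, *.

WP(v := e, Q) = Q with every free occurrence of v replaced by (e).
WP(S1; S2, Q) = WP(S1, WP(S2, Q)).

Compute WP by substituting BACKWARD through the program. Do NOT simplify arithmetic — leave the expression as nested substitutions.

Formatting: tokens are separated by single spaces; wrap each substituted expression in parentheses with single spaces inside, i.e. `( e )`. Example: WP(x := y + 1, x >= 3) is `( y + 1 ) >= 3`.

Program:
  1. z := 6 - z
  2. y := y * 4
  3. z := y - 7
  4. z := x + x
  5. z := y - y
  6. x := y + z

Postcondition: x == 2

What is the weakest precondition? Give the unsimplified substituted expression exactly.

Answer: ( ( y * 4 ) + ( ( y * 4 ) - ( y * 4 ) ) ) == 2

Derivation:
post: x == 2
stmt 6: x := y + z  -- replace 1 occurrence(s) of x with (y + z)
  => ( y + z ) == 2
stmt 5: z := y - y  -- replace 1 occurrence(s) of z with (y - y)
  => ( y + ( y - y ) ) == 2
stmt 4: z := x + x  -- replace 0 occurrence(s) of z with (x + x)
  => ( y + ( y - y ) ) == 2
stmt 3: z := y - 7  -- replace 0 occurrence(s) of z with (y - 7)
  => ( y + ( y - y ) ) == 2
stmt 2: y := y * 4  -- replace 3 occurrence(s) of y with (y * 4)
  => ( ( y * 4 ) + ( ( y * 4 ) - ( y * 4 ) ) ) == 2
stmt 1: z := 6 - z  -- replace 0 occurrence(s) of z with (6 - z)
  => ( ( y * 4 ) + ( ( y * 4 ) - ( y * 4 ) ) ) == 2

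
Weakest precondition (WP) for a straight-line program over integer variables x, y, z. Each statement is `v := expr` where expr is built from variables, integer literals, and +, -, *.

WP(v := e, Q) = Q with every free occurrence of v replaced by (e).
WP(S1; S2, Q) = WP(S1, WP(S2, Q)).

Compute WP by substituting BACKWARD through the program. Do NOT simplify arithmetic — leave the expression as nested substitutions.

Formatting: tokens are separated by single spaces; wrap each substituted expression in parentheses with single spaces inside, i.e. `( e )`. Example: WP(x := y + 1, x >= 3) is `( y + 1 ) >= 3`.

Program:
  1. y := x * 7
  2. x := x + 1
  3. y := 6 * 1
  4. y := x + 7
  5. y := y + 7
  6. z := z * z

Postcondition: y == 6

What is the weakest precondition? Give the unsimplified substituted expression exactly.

Answer: ( ( ( x + 1 ) + 7 ) + 7 ) == 6

Derivation:
post: y == 6
stmt 6: z := z * z  -- replace 0 occurrence(s) of z with (z * z)
  => y == 6
stmt 5: y := y + 7  -- replace 1 occurrence(s) of y with (y + 7)
  => ( y + 7 ) == 6
stmt 4: y := x + 7  -- replace 1 occurrence(s) of y with (x + 7)
  => ( ( x + 7 ) + 7 ) == 6
stmt 3: y := 6 * 1  -- replace 0 occurrence(s) of y with (6 * 1)
  => ( ( x + 7 ) + 7 ) == 6
stmt 2: x := x + 1  -- replace 1 occurrence(s) of x with (x + 1)
  => ( ( ( x + 1 ) + 7 ) + 7 ) == 6
stmt 1: y := x * 7  -- replace 0 occurrence(s) of y with (x * 7)
  => ( ( ( x + 1 ) + 7 ) + 7 ) == 6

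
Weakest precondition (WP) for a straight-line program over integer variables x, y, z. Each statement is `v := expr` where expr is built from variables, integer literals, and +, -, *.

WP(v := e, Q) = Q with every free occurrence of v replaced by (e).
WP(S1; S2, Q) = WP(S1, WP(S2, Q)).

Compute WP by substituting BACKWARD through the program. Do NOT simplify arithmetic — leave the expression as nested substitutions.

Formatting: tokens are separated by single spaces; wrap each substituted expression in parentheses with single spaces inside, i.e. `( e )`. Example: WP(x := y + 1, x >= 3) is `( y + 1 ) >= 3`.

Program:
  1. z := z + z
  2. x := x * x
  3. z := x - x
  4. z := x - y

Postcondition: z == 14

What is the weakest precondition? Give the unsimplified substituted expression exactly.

post: z == 14
stmt 4: z := x - y  -- replace 1 occurrence(s) of z with (x - y)
  => ( x - y ) == 14
stmt 3: z := x - x  -- replace 0 occurrence(s) of z with (x - x)
  => ( x - y ) == 14
stmt 2: x := x * x  -- replace 1 occurrence(s) of x with (x * x)
  => ( ( x * x ) - y ) == 14
stmt 1: z := z + z  -- replace 0 occurrence(s) of z with (z + z)
  => ( ( x * x ) - y ) == 14

Answer: ( ( x * x ) - y ) == 14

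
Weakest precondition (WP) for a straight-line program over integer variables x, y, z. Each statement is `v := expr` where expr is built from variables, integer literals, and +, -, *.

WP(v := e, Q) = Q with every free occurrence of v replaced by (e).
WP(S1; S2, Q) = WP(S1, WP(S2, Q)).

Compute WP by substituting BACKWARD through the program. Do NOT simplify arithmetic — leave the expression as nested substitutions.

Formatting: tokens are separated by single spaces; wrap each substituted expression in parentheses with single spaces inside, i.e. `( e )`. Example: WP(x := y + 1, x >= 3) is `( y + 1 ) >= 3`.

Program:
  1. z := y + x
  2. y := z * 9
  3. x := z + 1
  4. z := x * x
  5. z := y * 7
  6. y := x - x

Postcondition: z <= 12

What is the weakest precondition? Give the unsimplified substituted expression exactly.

Answer: ( ( ( y + x ) * 9 ) * 7 ) <= 12

Derivation:
post: z <= 12
stmt 6: y := x - x  -- replace 0 occurrence(s) of y with (x - x)
  => z <= 12
stmt 5: z := y * 7  -- replace 1 occurrence(s) of z with (y * 7)
  => ( y * 7 ) <= 12
stmt 4: z := x * x  -- replace 0 occurrence(s) of z with (x * x)
  => ( y * 7 ) <= 12
stmt 3: x := z + 1  -- replace 0 occurrence(s) of x with (z + 1)
  => ( y * 7 ) <= 12
stmt 2: y := z * 9  -- replace 1 occurrence(s) of y with (z * 9)
  => ( ( z * 9 ) * 7 ) <= 12
stmt 1: z := y + x  -- replace 1 occurrence(s) of z with (y + x)
  => ( ( ( y + x ) * 9 ) * 7 ) <= 12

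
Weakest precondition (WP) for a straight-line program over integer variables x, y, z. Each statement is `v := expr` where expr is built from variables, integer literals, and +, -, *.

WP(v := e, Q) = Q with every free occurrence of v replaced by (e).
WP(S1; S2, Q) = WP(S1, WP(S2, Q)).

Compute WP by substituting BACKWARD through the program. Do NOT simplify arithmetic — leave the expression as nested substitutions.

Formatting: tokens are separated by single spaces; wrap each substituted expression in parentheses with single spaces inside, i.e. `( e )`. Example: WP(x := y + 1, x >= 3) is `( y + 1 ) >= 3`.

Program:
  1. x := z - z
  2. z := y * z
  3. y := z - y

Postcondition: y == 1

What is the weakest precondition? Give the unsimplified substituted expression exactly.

post: y == 1
stmt 3: y := z - y  -- replace 1 occurrence(s) of y with (z - y)
  => ( z - y ) == 1
stmt 2: z := y * z  -- replace 1 occurrence(s) of z with (y * z)
  => ( ( y * z ) - y ) == 1
stmt 1: x := z - z  -- replace 0 occurrence(s) of x with (z - z)
  => ( ( y * z ) - y ) == 1

Answer: ( ( y * z ) - y ) == 1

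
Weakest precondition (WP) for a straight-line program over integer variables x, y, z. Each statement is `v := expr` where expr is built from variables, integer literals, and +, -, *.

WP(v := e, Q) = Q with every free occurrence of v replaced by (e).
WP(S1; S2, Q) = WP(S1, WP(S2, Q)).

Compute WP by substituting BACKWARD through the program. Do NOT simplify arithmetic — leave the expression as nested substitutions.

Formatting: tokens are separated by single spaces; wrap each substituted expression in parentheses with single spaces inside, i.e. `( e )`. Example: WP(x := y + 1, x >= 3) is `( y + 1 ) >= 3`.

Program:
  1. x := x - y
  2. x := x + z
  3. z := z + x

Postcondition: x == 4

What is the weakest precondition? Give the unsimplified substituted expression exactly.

Answer: ( ( x - y ) + z ) == 4

Derivation:
post: x == 4
stmt 3: z := z + x  -- replace 0 occurrence(s) of z with (z + x)
  => x == 4
stmt 2: x := x + z  -- replace 1 occurrence(s) of x with (x + z)
  => ( x + z ) == 4
stmt 1: x := x - y  -- replace 1 occurrence(s) of x with (x - y)
  => ( ( x - y ) + z ) == 4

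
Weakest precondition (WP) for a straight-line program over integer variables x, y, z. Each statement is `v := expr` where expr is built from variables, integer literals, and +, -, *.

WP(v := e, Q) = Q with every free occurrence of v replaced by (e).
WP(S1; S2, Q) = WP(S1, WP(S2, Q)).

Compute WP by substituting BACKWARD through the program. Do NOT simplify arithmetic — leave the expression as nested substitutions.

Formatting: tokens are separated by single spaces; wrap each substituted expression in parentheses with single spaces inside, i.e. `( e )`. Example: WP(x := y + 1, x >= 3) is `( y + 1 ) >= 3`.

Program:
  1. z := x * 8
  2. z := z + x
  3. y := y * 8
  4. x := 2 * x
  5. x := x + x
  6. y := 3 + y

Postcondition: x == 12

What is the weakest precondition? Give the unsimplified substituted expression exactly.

Answer: ( ( 2 * x ) + ( 2 * x ) ) == 12

Derivation:
post: x == 12
stmt 6: y := 3 + y  -- replace 0 occurrence(s) of y with (3 + y)
  => x == 12
stmt 5: x := x + x  -- replace 1 occurrence(s) of x with (x + x)
  => ( x + x ) == 12
stmt 4: x := 2 * x  -- replace 2 occurrence(s) of x with (2 * x)
  => ( ( 2 * x ) + ( 2 * x ) ) == 12
stmt 3: y := y * 8  -- replace 0 occurrence(s) of y with (y * 8)
  => ( ( 2 * x ) + ( 2 * x ) ) == 12
stmt 2: z := z + x  -- replace 0 occurrence(s) of z with (z + x)
  => ( ( 2 * x ) + ( 2 * x ) ) == 12
stmt 1: z := x * 8  -- replace 0 occurrence(s) of z with (x * 8)
  => ( ( 2 * x ) + ( 2 * x ) ) == 12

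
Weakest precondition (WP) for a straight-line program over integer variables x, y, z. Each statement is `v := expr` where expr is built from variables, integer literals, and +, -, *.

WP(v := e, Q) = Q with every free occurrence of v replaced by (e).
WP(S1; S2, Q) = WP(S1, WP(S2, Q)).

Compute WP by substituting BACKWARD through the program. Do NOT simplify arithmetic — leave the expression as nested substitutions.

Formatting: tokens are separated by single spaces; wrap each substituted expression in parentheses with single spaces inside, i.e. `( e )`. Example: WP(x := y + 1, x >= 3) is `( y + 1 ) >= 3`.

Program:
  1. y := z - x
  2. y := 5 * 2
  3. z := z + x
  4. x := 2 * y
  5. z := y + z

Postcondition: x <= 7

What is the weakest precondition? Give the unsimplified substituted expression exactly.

post: x <= 7
stmt 5: z := y + z  -- replace 0 occurrence(s) of z with (y + z)
  => x <= 7
stmt 4: x := 2 * y  -- replace 1 occurrence(s) of x with (2 * y)
  => ( 2 * y ) <= 7
stmt 3: z := z + x  -- replace 0 occurrence(s) of z with (z + x)
  => ( 2 * y ) <= 7
stmt 2: y := 5 * 2  -- replace 1 occurrence(s) of y with (5 * 2)
  => ( 2 * ( 5 * 2 ) ) <= 7
stmt 1: y := z - x  -- replace 0 occurrence(s) of y with (z - x)
  => ( 2 * ( 5 * 2 ) ) <= 7

Answer: ( 2 * ( 5 * 2 ) ) <= 7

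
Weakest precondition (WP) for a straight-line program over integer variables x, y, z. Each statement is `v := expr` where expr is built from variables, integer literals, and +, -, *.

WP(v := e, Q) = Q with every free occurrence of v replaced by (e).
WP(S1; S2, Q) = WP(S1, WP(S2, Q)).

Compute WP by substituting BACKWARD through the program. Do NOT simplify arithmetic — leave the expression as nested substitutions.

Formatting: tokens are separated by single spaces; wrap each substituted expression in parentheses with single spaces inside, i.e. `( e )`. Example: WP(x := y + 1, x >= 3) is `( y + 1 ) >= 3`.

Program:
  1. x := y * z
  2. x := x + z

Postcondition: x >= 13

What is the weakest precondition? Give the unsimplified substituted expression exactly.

post: x >= 13
stmt 2: x := x + z  -- replace 1 occurrence(s) of x with (x + z)
  => ( x + z ) >= 13
stmt 1: x := y * z  -- replace 1 occurrence(s) of x with (y * z)
  => ( ( y * z ) + z ) >= 13

Answer: ( ( y * z ) + z ) >= 13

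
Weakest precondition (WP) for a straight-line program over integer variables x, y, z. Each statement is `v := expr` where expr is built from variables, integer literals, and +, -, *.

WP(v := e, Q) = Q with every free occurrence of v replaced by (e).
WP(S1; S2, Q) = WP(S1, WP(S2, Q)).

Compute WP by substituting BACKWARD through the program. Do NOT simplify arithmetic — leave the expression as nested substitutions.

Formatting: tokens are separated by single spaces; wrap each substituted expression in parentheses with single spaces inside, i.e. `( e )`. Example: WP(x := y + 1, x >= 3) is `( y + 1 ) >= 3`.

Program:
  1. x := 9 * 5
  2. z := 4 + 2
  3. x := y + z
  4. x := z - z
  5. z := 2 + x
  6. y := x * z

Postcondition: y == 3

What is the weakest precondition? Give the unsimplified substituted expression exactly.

Answer: ( ( ( 4 + 2 ) - ( 4 + 2 ) ) * ( 2 + ( ( 4 + 2 ) - ( 4 + 2 ) ) ) ) == 3

Derivation:
post: y == 3
stmt 6: y := x * z  -- replace 1 occurrence(s) of y with (x * z)
  => ( x * z ) == 3
stmt 5: z := 2 + x  -- replace 1 occurrence(s) of z with (2 + x)
  => ( x * ( 2 + x ) ) == 3
stmt 4: x := z - z  -- replace 2 occurrence(s) of x with (z - z)
  => ( ( z - z ) * ( 2 + ( z - z ) ) ) == 3
stmt 3: x := y + z  -- replace 0 occurrence(s) of x with (y + z)
  => ( ( z - z ) * ( 2 + ( z - z ) ) ) == 3
stmt 2: z := 4 + 2  -- replace 4 occurrence(s) of z with (4 + 2)
  => ( ( ( 4 + 2 ) - ( 4 + 2 ) ) * ( 2 + ( ( 4 + 2 ) - ( 4 + 2 ) ) ) ) == 3
stmt 1: x := 9 * 5  -- replace 0 occurrence(s) of x with (9 * 5)
  => ( ( ( 4 + 2 ) - ( 4 + 2 ) ) * ( 2 + ( ( 4 + 2 ) - ( 4 + 2 ) ) ) ) == 3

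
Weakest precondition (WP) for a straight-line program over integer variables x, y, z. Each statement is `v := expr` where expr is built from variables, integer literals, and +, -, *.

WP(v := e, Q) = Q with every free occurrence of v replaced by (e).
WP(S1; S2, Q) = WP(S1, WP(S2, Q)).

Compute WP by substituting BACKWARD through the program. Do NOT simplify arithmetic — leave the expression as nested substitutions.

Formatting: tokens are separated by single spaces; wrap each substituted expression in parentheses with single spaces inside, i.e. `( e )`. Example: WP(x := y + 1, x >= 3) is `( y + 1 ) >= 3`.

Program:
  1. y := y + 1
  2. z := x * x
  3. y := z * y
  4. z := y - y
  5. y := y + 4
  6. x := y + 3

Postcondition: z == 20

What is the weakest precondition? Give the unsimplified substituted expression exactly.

Answer: ( ( ( x * x ) * ( y + 1 ) ) - ( ( x * x ) * ( y + 1 ) ) ) == 20

Derivation:
post: z == 20
stmt 6: x := y + 3  -- replace 0 occurrence(s) of x with (y + 3)
  => z == 20
stmt 5: y := y + 4  -- replace 0 occurrence(s) of y with (y + 4)
  => z == 20
stmt 4: z := y - y  -- replace 1 occurrence(s) of z with (y - y)
  => ( y - y ) == 20
stmt 3: y := z * y  -- replace 2 occurrence(s) of y with (z * y)
  => ( ( z * y ) - ( z * y ) ) == 20
stmt 2: z := x * x  -- replace 2 occurrence(s) of z with (x * x)
  => ( ( ( x * x ) * y ) - ( ( x * x ) * y ) ) == 20
stmt 1: y := y + 1  -- replace 2 occurrence(s) of y with (y + 1)
  => ( ( ( x * x ) * ( y + 1 ) ) - ( ( x * x ) * ( y + 1 ) ) ) == 20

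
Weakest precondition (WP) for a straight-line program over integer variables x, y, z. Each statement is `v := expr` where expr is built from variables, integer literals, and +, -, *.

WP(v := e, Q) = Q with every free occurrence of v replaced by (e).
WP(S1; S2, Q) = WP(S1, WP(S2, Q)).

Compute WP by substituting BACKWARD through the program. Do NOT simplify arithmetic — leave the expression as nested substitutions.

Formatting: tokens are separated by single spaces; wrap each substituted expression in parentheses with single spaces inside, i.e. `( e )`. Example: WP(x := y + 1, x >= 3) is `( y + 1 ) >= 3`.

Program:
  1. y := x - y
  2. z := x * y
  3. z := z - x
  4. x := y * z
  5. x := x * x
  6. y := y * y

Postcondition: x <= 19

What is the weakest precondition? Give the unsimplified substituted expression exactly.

post: x <= 19
stmt 6: y := y * y  -- replace 0 occurrence(s) of y with (y * y)
  => x <= 19
stmt 5: x := x * x  -- replace 1 occurrence(s) of x with (x * x)
  => ( x * x ) <= 19
stmt 4: x := y * z  -- replace 2 occurrence(s) of x with (y * z)
  => ( ( y * z ) * ( y * z ) ) <= 19
stmt 3: z := z - x  -- replace 2 occurrence(s) of z with (z - x)
  => ( ( y * ( z - x ) ) * ( y * ( z - x ) ) ) <= 19
stmt 2: z := x * y  -- replace 2 occurrence(s) of z with (x * y)
  => ( ( y * ( ( x * y ) - x ) ) * ( y * ( ( x * y ) - x ) ) ) <= 19
stmt 1: y := x - y  -- replace 4 occurrence(s) of y with (x - y)
  => ( ( ( x - y ) * ( ( x * ( x - y ) ) - x ) ) * ( ( x - y ) * ( ( x * ( x - y ) ) - x ) ) ) <= 19

Answer: ( ( ( x - y ) * ( ( x * ( x - y ) ) - x ) ) * ( ( x - y ) * ( ( x * ( x - y ) ) - x ) ) ) <= 19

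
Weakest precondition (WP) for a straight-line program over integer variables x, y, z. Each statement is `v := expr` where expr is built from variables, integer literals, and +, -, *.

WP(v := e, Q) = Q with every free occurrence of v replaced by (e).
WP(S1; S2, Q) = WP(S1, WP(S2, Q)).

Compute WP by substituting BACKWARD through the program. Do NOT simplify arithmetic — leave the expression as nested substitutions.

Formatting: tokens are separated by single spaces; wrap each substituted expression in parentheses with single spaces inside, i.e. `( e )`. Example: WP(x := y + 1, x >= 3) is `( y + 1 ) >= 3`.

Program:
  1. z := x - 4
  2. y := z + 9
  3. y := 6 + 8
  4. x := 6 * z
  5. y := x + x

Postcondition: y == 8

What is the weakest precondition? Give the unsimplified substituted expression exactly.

Answer: ( ( 6 * ( x - 4 ) ) + ( 6 * ( x - 4 ) ) ) == 8

Derivation:
post: y == 8
stmt 5: y := x + x  -- replace 1 occurrence(s) of y with (x + x)
  => ( x + x ) == 8
stmt 4: x := 6 * z  -- replace 2 occurrence(s) of x with (6 * z)
  => ( ( 6 * z ) + ( 6 * z ) ) == 8
stmt 3: y := 6 + 8  -- replace 0 occurrence(s) of y with (6 + 8)
  => ( ( 6 * z ) + ( 6 * z ) ) == 8
stmt 2: y := z + 9  -- replace 0 occurrence(s) of y with (z + 9)
  => ( ( 6 * z ) + ( 6 * z ) ) == 8
stmt 1: z := x - 4  -- replace 2 occurrence(s) of z with (x - 4)
  => ( ( 6 * ( x - 4 ) ) + ( 6 * ( x - 4 ) ) ) == 8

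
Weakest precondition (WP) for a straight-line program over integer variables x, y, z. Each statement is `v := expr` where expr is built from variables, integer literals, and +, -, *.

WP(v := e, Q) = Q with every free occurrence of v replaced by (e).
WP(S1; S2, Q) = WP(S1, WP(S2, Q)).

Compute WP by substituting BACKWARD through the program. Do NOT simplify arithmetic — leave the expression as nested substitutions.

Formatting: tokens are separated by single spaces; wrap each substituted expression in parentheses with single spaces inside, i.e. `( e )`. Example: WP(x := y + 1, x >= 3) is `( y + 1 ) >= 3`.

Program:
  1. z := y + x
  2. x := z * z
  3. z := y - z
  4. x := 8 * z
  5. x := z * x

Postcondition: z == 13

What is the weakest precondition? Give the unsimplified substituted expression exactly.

post: z == 13
stmt 5: x := z * x  -- replace 0 occurrence(s) of x with (z * x)
  => z == 13
stmt 4: x := 8 * z  -- replace 0 occurrence(s) of x with (8 * z)
  => z == 13
stmt 3: z := y - z  -- replace 1 occurrence(s) of z with (y - z)
  => ( y - z ) == 13
stmt 2: x := z * z  -- replace 0 occurrence(s) of x with (z * z)
  => ( y - z ) == 13
stmt 1: z := y + x  -- replace 1 occurrence(s) of z with (y + x)
  => ( y - ( y + x ) ) == 13

Answer: ( y - ( y + x ) ) == 13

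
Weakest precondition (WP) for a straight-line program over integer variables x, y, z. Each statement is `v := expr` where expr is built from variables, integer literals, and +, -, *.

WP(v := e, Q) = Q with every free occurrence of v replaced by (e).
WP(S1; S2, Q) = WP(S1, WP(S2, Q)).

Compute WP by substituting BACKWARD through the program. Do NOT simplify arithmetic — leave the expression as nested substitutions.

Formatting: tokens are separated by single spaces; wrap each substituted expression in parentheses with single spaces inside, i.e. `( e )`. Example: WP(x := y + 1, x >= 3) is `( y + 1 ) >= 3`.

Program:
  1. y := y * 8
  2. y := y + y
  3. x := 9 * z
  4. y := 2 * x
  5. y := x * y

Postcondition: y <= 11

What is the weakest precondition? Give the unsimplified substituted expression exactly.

post: y <= 11
stmt 5: y := x * y  -- replace 1 occurrence(s) of y with (x * y)
  => ( x * y ) <= 11
stmt 4: y := 2 * x  -- replace 1 occurrence(s) of y with (2 * x)
  => ( x * ( 2 * x ) ) <= 11
stmt 3: x := 9 * z  -- replace 2 occurrence(s) of x with (9 * z)
  => ( ( 9 * z ) * ( 2 * ( 9 * z ) ) ) <= 11
stmt 2: y := y + y  -- replace 0 occurrence(s) of y with (y + y)
  => ( ( 9 * z ) * ( 2 * ( 9 * z ) ) ) <= 11
stmt 1: y := y * 8  -- replace 0 occurrence(s) of y with (y * 8)
  => ( ( 9 * z ) * ( 2 * ( 9 * z ) ) ) <= 11

Answer: ( ( 9 * z ) * ( 2 * ( 9 * z ) ) ) <= 11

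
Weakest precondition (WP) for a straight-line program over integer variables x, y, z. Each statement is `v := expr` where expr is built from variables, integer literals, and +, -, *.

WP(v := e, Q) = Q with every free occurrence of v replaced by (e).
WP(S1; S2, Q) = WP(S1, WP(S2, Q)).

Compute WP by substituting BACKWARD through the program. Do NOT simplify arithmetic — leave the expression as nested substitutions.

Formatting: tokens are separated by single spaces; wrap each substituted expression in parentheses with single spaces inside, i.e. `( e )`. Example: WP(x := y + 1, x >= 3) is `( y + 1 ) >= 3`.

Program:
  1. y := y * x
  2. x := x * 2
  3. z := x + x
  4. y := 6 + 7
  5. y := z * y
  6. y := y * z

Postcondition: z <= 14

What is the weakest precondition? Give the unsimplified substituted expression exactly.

Answer: ( ( x * 2 ) + ( x * 2 ) ) <= 14

Derivation:
post: z <= 14
stmt 6: y := y * z  -- replace 0 occurrence(s) of y with (y * z)
  => z <= 14
stmt 5: y := z * y  -- replace 0 occurrence(s) of y with (z * y)
  => z <= 14
stmt 4: y := 6 + 7  -- replace 0 occurrence(s) of y with (6 + 7)
  => z <= 14
stmt 3: z := x + x  -- replace 1 occurrence(s) of z with (x + x)
  => ( x + x ) <= 14
stmt 2: x := x * 2  -- replace 2 occurrence(s) of x with (x * 2)
  => ( ( x * 2 ) + ( x * 2 ) ) <= 14
stmt 1: y := y * x  -- replace 0 occurrence(s) of y with (y * x)
  => ( ( x * 2 ) + ( x * 2 ) ) <= 14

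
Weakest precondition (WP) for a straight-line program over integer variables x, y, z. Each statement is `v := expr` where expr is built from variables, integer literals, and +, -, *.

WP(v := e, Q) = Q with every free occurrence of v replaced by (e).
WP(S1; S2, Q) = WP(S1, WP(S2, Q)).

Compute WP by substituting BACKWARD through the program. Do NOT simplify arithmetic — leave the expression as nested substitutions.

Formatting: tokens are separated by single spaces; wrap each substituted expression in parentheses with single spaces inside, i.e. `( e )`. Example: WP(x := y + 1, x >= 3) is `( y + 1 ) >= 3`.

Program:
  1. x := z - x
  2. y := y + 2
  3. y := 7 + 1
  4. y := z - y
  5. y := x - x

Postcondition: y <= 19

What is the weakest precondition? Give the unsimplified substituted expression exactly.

Answer: ( ( z - x ) - ( z - x ) ) <= 19

Derivation:
post: y <= 19
stmt 5: y := x - x  -- replace 1 occurrence(s) of y with (x - x)
  => ( x - x ) <= 19
stmt 4: y := z - y  -- replace 0 occurrence(s) of y with (z - y)
  => ( x - x ) <= 19
stmt 3: y := 7 + 1  -- replace 0 occurrence(s) of y with (7 + 1)
  => ( x - x ) <= 19
stmt 2: y := y + 2  -- replace 0 occurrence(s) of y with (y + 2)
  => ( x - x ) <= 19
stmt 1: x := z - x  -- replace 2 occurrence(s) of x with (z - x)
  => ( ( z - x ) - ( z - x ) ) <= 19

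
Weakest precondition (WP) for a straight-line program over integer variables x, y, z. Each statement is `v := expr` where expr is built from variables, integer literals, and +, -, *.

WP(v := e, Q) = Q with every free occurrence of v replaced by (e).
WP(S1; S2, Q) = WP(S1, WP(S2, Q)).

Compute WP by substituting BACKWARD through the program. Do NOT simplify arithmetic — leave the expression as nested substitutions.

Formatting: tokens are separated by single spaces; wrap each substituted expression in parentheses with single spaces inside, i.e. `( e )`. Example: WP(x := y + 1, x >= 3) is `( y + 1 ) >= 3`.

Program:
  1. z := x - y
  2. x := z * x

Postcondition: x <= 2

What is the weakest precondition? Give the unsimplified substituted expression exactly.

post: x <= 2
stmt 2: x := z * x  -- replace 1 occurrence(s) of x with (z * x)
  => ( z * x ) <= 2
stmt 1: z := x - y  -- replace 1 occurrence(s) of z with (x - y)
  => ( ( x - y ) * x ) <= 2

Answer: ( ( x - y ) * x ) <= 2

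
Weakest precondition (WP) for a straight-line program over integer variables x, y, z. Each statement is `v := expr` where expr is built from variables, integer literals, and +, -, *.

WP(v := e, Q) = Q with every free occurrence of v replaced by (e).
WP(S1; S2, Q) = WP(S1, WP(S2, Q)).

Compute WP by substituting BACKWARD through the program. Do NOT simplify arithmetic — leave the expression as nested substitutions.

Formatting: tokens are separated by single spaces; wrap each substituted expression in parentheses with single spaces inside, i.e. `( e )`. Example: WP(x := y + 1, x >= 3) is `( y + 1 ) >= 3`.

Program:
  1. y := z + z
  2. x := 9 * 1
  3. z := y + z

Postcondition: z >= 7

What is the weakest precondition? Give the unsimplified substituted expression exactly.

post: z >= 7
stmt 3: z := y + z  -- replace 1 occurrence(s) of z with (y + z)
  => ( y + z ) >= 7
stmt 2: x := 9 * 1  -- replace 0 occurrence(s) of x with (9 * 1)
  => ( y + z ) >= 7
stmt 1: y := z + z  -- replace 1 occurrence(s) of y with (z + z)
  => ( ( z + z ) + z ) >= 7

Answer: ( ( z + z ) + z ) >= 7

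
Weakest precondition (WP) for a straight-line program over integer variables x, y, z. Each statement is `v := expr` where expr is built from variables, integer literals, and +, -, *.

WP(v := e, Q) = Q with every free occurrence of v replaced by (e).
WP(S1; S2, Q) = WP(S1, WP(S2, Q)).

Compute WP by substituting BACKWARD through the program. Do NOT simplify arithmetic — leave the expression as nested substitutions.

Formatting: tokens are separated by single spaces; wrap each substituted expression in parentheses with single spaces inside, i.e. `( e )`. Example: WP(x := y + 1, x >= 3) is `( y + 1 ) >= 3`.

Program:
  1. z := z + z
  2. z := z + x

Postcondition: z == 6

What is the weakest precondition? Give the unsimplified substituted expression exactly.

Answer: ( ( z + z ) + x ) == 6

Derivation:
post: z == 6
stmt 2: z := z + x  -- replace 1 occurrence(s) of z with (z + x)
  => ( z + x ) == 6
stmt 1: z := z + z  -- replace 1 occurrence(s) of z with (z + z)
  => ( ( z + z ) + x ) == 6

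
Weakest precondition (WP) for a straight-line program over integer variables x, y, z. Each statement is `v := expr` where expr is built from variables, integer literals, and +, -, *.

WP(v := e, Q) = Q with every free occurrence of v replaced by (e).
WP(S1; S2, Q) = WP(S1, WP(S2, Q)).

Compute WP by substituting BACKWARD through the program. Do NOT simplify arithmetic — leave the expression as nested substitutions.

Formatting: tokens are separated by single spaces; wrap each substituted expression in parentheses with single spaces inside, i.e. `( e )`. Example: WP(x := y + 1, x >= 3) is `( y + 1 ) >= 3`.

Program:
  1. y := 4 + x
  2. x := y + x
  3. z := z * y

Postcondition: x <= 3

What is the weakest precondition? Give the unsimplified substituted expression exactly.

post: x <= 3
stmt 3: z := z * y  -- replace 0 occurrence(s) of z with (z * y)
  => x <= 3
stmt 2: x := y + x  -- replace 1 occurrence(s) of x with (y + x)
  => ( y + x ) <= 3
stmt 1: y := 4 + x  -- replace 1 occurrence(s) of y with (4 + x)
  => ( ( 4 + x ) + x ) <= 3

Answer: ( ( 4 + x ) + x ) <= 3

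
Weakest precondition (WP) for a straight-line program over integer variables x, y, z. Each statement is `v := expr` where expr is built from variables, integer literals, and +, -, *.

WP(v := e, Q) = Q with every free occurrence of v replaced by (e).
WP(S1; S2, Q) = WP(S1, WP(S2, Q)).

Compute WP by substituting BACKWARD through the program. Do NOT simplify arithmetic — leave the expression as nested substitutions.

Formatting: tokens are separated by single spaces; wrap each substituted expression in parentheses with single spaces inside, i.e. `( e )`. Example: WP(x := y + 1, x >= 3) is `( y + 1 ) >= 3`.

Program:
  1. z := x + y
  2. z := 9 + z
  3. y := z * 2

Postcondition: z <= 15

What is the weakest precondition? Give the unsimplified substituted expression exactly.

post: z <= 15
stmt 3: y := z * 2  -- replace 0 occurrence(s) of y with (z * 2)
  => z <= 15
stmt 2: z := 9 + z  -- replace 1 occurrence(s) of z with (9 + z)
  => ( 9 + z ) <= 15
stmt 1: z := x + y  -- replace 1 occurrence(s) of z with (x + y)
  => ( 9 + ( x + y ) ) <= 15

Answer: ( 9 + ( x + y ) ) <= 15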